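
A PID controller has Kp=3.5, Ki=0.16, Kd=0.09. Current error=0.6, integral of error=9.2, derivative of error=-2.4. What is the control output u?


u = Kp*e + Ki*int(e) + Kd*de/dt
= 3.5*0.6 + 0.16*9.2 + 0.09*(-2.4)
= 2.1 + 1.472 + -0.216
= 3.356


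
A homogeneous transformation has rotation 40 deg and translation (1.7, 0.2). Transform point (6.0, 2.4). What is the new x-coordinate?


x' = cos(theta)*px - sin(theta)*py + tx
= 0.766*6.0 - 0.6428*2.4 + 1.7
= 4.7536


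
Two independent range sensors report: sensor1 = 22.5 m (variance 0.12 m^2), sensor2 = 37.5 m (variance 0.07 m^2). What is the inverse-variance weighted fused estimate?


w1 = (1/var1) / (1/var1 + 1/var2)
   = 8.3333 / (8.3333 + 14.2857) = 0.3684
w2 = 1 - w1 = 0.6316
fused = w1*s1 + w2*s2 = 8.2895 + 23.6842
= 31.9737 m


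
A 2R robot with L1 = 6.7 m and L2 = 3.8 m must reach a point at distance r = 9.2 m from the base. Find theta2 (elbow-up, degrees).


cos(theta2) = (r^2 - L1^2 - L2^2) / (2*L1*L2)
cos(theta2) = (84.64 - 44.89 - 14.44) / 50.92
cos(theta2) = 0.497054
theta2 = 60.1947 degrees


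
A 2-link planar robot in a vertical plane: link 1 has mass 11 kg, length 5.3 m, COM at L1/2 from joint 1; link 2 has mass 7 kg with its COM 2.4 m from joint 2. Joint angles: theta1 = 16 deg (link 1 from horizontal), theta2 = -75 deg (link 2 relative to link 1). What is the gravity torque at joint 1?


Horizontal distance from joint 1 to link-1 COM:
  x_c1 = (L1/2)*cos(t1) = 2.65 * 0.9613 = 2.5473 m
Horizontal distance from joint 1 to link-2 COM:
  x_c2 = L1*cos(t1) + Lc2*cos(t1+t2)
       = 5.3*0.9613 + 2.4*0.515 = 6.3308 m
tau1 = m1*g*x_c1 + m2*g*x_c2
     = 11*9.81*2.5473 + 7*9.81*6.3308
     = 274.8838 + 434.7346
     = 709.6184 Nm


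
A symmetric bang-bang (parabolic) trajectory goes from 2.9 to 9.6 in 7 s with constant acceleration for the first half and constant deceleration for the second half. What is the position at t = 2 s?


Symmetric rest-to-rest: each phase covers (pf-p0)/2 in time T/2. 0.5*a*(T/2)^2 = (pf-p0)/2 => a = 4*(pf-p0)/T^2
a = 4*(9.6-2.9)/7^2 = 0.5469
t = 2 is in the acceleration phase (t <= T/2).
p = p0 + 0.5*a*t^2 = 2.9 + 0.5*0.5469*2^2
= 3.9939


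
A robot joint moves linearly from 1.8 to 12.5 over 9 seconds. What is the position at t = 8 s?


s = t/T = 8/9 = 0.8889
p(t) = p0 + (pf-p0)*s
= 1.8 + (12.5 - 1.8) * 0.8889
= 11.3111


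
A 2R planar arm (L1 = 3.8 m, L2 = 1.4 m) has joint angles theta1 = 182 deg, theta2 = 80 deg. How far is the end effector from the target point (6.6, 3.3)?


End effector via forward kinematics:
x = L1*cos(t1) + L2*cos(t1+t2) = -3.9925
y = L1*sin(t1) + L2*sin(t1+t2) = -1.519
Distance to target:
d = sqrt((6.6 - -3.9925)^2 + (3.3 - -1.519)^2)
= sqrt(112.2016 + 23.2227)
= 11.6372 m


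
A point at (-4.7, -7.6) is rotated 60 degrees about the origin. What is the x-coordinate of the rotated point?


x' = x*cos(theta) - y*sin(theta)
cos(60 deg) = 0.5, sin(60 deg) = 0.866
x' = -4.7 * 0.5 - -7.6 * 0.866
= -2.35 - -6.5818
= 4.2318


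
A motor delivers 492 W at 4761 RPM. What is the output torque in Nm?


omega = 4761 * 2*pi/60 = 498.5708 rad/s
tau = P / omega = 492 / 498.5708
= 0.9868 Nm


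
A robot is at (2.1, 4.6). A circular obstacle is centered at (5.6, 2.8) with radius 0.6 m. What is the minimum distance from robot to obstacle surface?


center_dist = sqrt((2.1-5.6)^2 + (4.6-2.8)^2)
= sqrt(12.25 + 3.24)
= 3.9357
min_dist = center_dist - radius = 3.9357 - 0.6 = 3.3357 m


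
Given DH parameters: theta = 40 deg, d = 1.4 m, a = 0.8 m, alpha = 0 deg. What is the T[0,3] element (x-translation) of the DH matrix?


T[0,3] = a * cos(theta)
= 0.8 * cos(40 deg)
= 0.8 * 0.766
= 0.6128


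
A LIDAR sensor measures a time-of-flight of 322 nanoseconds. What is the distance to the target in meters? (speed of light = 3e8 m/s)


tof = 322 ns = 3.22e-07 s
dist = c * tof / 2
= 3e8 * 3.22e-07 / 2
= 48.3 m


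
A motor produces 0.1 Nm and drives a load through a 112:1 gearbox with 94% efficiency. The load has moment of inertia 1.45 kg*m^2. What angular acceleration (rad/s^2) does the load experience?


tau_out = tau_motor * N * eta
= 0.1 * 112 * 0.94 = 10.528 Nm
alpha = tau_out / I = 10.528 / 1.45
= 7.2607 rad/s^2


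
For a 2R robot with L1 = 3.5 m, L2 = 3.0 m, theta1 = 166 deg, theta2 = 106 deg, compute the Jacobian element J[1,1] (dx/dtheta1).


J[1,1] = -L1*sin(t1) - L2*sin(t1+t2)
= -3.5*sin(166) - 3.0*sin(272)
= 2.1514


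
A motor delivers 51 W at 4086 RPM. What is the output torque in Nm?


omega = 4086 * 2*pi/60 = 427.8849 rad/s
tau = P / omega = 51 / 427.8849
= 0.1192 Nm


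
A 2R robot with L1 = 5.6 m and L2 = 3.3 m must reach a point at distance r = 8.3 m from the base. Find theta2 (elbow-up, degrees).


cos(theta2) = (r^2 - L1^2 - L2^2) / (2*L1*L2)
cos(theta2) = (68.89 - 31.36 - 10.89) / 36.96
cos(theta2) = 0.720779
theta2 = 43.8811 degrees


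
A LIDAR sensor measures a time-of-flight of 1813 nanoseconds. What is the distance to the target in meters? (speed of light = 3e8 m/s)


tof = 1813 ns = 1.813e-06 s
dist = c * tof / 2
= 3e8 * 1.813e-06 / 2
= 271.95 m


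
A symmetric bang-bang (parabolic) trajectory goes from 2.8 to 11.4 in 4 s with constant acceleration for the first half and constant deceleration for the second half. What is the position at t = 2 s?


Symmetric rest-to-rest: each phase covers (pf-p0)/2 in time T/2. 0.5*a*(T/2)^2 = (pf-p0)/2 => a = 4*(pf-p0)/T^2
a = 4*(11.4-2.8)/4^2 = 2.15
t = 2 is in the acceleration phase (t <= T/2).
p = p0 + 0.5*a*t^2 = 2.8 + 0.5*2.15*2^2
= 7.1


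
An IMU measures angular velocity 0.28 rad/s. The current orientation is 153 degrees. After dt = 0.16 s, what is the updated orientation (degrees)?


delta_theta = w * dt = 0.28 * 0.16 = 0.0448 rad
= 2.5669 deg
theta_new = 153 + 2.5669 = 155.5669 deg


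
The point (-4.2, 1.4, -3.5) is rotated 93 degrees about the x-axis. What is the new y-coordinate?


Rotation about x-axis: y' = y*cos(theta) - z*sin(theta)
= 1.4 * -0.0523 - -3.5 * 0.9986
= 3.4219


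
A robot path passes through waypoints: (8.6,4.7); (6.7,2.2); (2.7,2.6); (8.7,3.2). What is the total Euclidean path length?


Segment lengths:
  seg1 = sqrt((-1.9)^2 + (-2.5)^2) = 3.1401
  seg2 = sqrt((-4.0)^2 + (0.4)^2) = 4.02
  seg3 = sqrt((6.0)^2 + (0.6)^2) = 6.0299
Total = 13.1899


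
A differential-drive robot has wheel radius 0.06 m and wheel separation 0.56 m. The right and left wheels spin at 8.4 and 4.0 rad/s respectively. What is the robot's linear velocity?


vR = r*wR = 0.06*8.4 = 0.504 m/s
vL = r*wL = 0.06*4.0 = 0.24 m/s
v = (vR+vL)/2 = 0.372 m/s
omega = (vR-vL)/L = 0.4714 rad/s
linear velocity = 0.372 m/s


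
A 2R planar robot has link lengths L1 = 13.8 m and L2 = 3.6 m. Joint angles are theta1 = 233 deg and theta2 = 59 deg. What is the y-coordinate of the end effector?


Convert angles to radians: theta1 = 4.0666, theta2 = 1.0297
y = L1*sin(theta1) + L2*sin(theta1+theta2)
y = -11.0212 + -3.3379
y = -14.359


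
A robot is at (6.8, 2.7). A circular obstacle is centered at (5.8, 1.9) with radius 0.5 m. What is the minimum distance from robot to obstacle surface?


center_dist = sqrt((6.8-5.8)^2 + (2.7-1.9)^2)
= sqrt(1.0 + 0.64)
= 1.2806
min_dist = center_dist - radius = 1.2806 - 0.5 = 0.7806 m


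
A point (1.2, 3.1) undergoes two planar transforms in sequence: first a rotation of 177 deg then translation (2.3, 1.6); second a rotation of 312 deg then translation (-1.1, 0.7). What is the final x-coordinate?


After transform 1:
x1 = cos(177)*1.2 - sin(177)*3.1 + 2.3 = 0.9394
y1 = sin(177)*1.2 + cos(177)*3.1 + 1.6 = -1.4329
After transform 2:
x2 = cos(312)*0.9394 - sin(312)*-1.4329 + -1.1
= -1.5363


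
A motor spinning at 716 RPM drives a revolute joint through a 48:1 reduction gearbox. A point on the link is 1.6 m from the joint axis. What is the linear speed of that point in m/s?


omega_motor = 716 * 2*pi/60 = 74.9793 rad/s
omega_joint = omega_motor / 48 = 1.5621 rad/s
v = omega_joint * r = 1.5621 * 1.6
= 2.4993 m/s


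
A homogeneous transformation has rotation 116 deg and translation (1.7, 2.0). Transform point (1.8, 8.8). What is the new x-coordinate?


x' = cos(theta)*px - sin(theta)*py + tx
= -0.4384*1.8 - 0.8988*8.8 + 1.7
= -6.9985


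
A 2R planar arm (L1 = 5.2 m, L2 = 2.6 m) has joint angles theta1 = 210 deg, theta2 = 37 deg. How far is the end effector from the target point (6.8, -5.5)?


End effector via forward kinematics:
x = L1*cos(t1) + L2*cos(t1+t2) = -5.5192
y = L1*sin(t1) + L2*sin(t1+t2) = -4.9933
Distance to target:
d = sqrt((6.8 - -5.5192)^2 + (-5.5 - -4.9933)^2)
= sqrt(151.7635 + 0.2567)
= 12.3296 m


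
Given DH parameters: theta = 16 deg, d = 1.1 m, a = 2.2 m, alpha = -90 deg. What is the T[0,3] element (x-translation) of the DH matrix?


T[0,3] = a * cos(theta)
= 2.2 * cos(16 deg)
= 2.2 * 0.9613
= 2.1148


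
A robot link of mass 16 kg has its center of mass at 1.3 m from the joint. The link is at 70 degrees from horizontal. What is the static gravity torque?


tau = m*g*L*cos(angle)
= 16 * 9.81 * 1.3 * cos(70 deg)
= 16 * 9.81 * 1.3 * 0.342
= 69.7885 Nm


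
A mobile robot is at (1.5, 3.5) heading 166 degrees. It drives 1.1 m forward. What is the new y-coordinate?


y_new = y0 + d*sin(theta)
= 3.5 + 1.1*sin(166)
= 3.5 + 0.2661
= 3.7661


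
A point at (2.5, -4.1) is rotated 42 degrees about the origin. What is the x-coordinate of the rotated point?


x' = x*cos(theta) - y*sin(theta)
cos(42 deg) = 0.7431, sin(42 deg) = 0.6691
x' = 2.5 * 0.7431 - -4.1 * 0.6691
= 1.8579 - -2.7434
= 4.6013


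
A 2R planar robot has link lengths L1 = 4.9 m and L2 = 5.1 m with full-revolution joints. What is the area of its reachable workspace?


r_max = L1 + L2 = 10.0 m
r_min = |L1 - L2| = 0.2 m
Area = pi*(r_max^2 - r_min^2)
= pi*(100.0 - 0.04)
= pi * 99.96
= 314.0336 m^2


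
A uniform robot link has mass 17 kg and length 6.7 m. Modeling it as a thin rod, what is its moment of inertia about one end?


I = (1/3) * m * L^2
= (1/3) * 17 * 6.7^2
= 0.333333 * 17 * 44.89
= 254.3767 kg*m^2


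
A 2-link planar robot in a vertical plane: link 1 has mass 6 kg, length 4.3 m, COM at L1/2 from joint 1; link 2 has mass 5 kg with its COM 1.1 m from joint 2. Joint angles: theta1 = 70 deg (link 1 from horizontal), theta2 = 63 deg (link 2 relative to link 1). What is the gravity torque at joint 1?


Horizontal distance from joint 1 to link-1 COM:
  x_c1 = (L1/2)*cos(t1) = 2.15 * 0.342 = 0.7353 m
Horizontal distance from joint 1 to link-2 COM:
  x_c2 = L1*cos(t1) + Lc2*cos(t1+t2)
       = 4.3*0.342 + 1.1*-0.682 = 0.7205 m
tau1 = m1*g*x_c1 + m2*g*x_c2
     = 6*9.81*0.7353 + 5*9.81*0.7205
     = 43.2823 + 35.34
     = 78.6223 Nm


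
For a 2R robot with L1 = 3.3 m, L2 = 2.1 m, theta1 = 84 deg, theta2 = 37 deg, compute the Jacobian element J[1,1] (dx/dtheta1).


J[1,1] = -L1*sin(t1) - L2*sin(t1+t2)
= -3.3*sin(84) - 2.1*sin(121)
= -5.082


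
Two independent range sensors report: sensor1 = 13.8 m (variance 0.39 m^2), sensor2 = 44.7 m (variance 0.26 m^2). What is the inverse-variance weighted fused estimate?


w1 = (1/var1) / (1/var1 + 1/var2)
   = 2.5641 / (2.5641 + 3.8462) = 0.4
w2 = 1 - w1 = 0.6
fused = w1*s1 + w2*s2 = 5.52 + 26.82
= 32.34 m


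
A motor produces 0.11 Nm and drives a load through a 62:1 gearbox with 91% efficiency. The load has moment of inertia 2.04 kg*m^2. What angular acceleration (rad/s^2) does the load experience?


tau_out = tau_motor * N * eta
= 0.11 * 62 * 0.91 = 6.2062 Nm
alpha = tau_out / I = 6.2062 / 2.04
= 3.0423 rad/s^2


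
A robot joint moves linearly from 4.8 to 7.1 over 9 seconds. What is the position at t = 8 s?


s = t/T = 8/9 = 0.8889
p(t) = p0 + (pf-p0)*s
= 4.8 + (7.1 - 4.8) * 0.8889
= 6.8444


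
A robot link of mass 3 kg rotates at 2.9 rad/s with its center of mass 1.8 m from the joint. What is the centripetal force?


F = m * omega^2 * r
= 3 * 2.9^2 * 1.8
= 3 * 8.41 * 1.8
= 45.414 N


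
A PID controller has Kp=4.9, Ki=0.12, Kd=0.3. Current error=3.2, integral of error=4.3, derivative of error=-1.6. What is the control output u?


u = Kp*e + Ki*int(e) + Kd*de/dt
= 4.9*3.2 + 0.12*4.3 + 0.3*(-1.6)
= 15.68 + 0.516 + -0.48
= 15.716


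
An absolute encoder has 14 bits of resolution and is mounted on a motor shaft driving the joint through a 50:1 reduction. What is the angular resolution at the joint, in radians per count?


counts = 2^14 = 16384
effective counts at joint = 16384 * 50 = 819200
resolution = 2*pi / 819200
= 7.6699e-06 rad/count


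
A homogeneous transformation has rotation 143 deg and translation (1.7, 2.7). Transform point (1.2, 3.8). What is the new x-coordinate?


x' = cos(theta)*px - sin(theta)*py + tx
= -0.7986*1.2 - 0.6018*3.8 + 1.7
= -1.5453


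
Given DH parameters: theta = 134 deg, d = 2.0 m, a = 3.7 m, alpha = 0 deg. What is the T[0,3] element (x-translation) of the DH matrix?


T[0,3] = a * cos(theta)
= 3.7 * cos(134 deg)
= 3.7 * -0.6947
= -2.5702


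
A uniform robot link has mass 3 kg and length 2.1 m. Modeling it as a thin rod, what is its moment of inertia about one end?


I = (1/3) * m * L^2
= (1/3) * 3 * 2.1^2
= 0.333333 * 3 * 4.41
= 4.41 kg*m^2


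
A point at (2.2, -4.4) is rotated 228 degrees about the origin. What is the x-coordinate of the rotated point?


x' = x*cos(theta) - y*sin(theta)
cos(228 deg) = -0.6691, sin(228 deg) = -0.7431
x' = 2.2 * -0.6691 - -4.4 * -0.7431
= -1.4721 - 3.2698
= -4.7419


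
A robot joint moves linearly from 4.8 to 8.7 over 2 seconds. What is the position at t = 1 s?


s = t/T = 1/2 = 0.5
p(t) = p0 + (pf-p0)*s
= 4.8 + (8.7 - 4.8) * 0.5
= 6.75


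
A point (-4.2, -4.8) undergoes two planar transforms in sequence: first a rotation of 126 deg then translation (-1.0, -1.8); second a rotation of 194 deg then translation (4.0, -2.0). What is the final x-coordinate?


After transform 1:
x1 = cos(126)*-4.2 - sin(126)*-4.8 + -1.0 = 5.352
y1 = sin(126)*-4.2 + cos(126)*-4.8 + -1.8 = -2.3765
After transform 2:
x2 = cos(194)*5.352 - sin(194)*-2.3765 + 4.0
= -1.7679


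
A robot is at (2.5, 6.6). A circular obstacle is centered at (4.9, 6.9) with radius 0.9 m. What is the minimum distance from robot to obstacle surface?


center_dist = sqrt((2.5-4.9)^2 + (6.6-6.9)^2)
= sqrt(5.76 + 0.09)
= 2.4187
min_dist = center_dist - radius = 2.4187 - 0.9 = 1.5187 m


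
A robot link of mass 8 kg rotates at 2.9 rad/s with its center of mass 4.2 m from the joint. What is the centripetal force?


F = m * omega^2 * r
= 8 * 2.9^2 * 4.2
= 8 * 8.41 * 4.2
= 282.576 N


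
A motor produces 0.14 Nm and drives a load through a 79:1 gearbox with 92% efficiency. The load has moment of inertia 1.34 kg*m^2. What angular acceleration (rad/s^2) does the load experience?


tau_out = tau_motor * N * eta
= 0.14 * 79 * 0.92 = 10.1752 Nm
alpha = tau_out / I = 10.1752 / 1.34
= 7.5934 rad/s^2


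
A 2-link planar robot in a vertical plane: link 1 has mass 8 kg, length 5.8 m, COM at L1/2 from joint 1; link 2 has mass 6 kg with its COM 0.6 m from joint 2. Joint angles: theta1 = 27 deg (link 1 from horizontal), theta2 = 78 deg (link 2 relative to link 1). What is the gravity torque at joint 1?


Horizontal distance from joint 1 to link-1 COM:
  x_c1 = (L1/2)*cos(t1) = 2.9 * 0.891 = 2.5839 m
Horizontal distance from joint 1 to link-2 COM:
  x_c2 = L1*cos(t1) + Lc2*cos(t1+t2)
       = 5.8*0.891 + 0.6*-0.2588 = 5.0125 m
tau1 = m1*g*x_c1 + m2*g*x_c2
     = 8*9.81*2.5839 + 6*9.81*5.0125
     = 202.786 + 295.0385
     = 497.8244 Nm


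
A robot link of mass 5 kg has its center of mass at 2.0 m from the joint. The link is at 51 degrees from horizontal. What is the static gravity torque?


tau = m*g*L*cos(angle)
= 5 * 9.81 * 2.0 * cos(51 deg)
= 5 * 9.81 * 2.0 * 0.6293
= 61.7363 Nm


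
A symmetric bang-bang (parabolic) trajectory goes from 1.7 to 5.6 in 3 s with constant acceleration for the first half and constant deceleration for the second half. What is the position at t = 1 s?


Symmetric rest-to-rest: each phase covers (pf-p0)/2 in time T/2. 0.5*a*(T/2)^2 = (pf-p0)/2 => a = 4*(pf-p0)/T^2
a = 4*(5.6-1.7)/3^2 = 1.7333
t = 1 is in the acceleration phase (t <= T/2).
p = p0 + 0.5*a*t^2 = 1.7 + 0.5*1.7333*1^2
= 2.5667


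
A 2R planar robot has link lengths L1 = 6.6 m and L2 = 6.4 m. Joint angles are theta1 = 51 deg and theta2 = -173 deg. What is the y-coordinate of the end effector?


Convert angles to radians: theta1 = 0.8901, theta2 = -3.0194
y = L1*sin(theta1) + L2*sin(theta1+theta2)
y = 5.1292 + -5.4275
y = -0.2983


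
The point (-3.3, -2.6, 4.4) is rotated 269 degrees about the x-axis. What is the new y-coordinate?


Rotation about x-axis: y' = y*cos(theta) - z*sin(theta)
= -2.6 * -0.0175 - 4.4 * -0.9998
= 4.4447


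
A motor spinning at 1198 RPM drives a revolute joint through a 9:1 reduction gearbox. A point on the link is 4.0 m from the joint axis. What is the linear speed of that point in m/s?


omega_motor = 1198 * 2*pi/60 = 125.4543 rad/s
omega_joint = omega_motor / 9 = 13.9394 rad/s
v = omega_joint * r = 13.9394 * 4.0
= 55.7575 m/s


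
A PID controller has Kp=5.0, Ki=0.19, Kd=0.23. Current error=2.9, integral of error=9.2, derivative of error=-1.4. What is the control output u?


u = Kp*e + Ki*int(e) + Kd*de/dt
= 5.0*2.9 + 0.19*9.2 + 0.23*(-1.4)
= 14.5 + 1.748 + -0.322
= 15.926


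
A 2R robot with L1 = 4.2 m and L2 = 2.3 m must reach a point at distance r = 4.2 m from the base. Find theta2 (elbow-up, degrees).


cos(theta2) = (r^2 - L1^2 - L2^2) / (2*L1*L2)
cos(theta2) = (17.64 - 17.64 - 5.29) / 19.32
cos(theta2) = -0.27381
theta2 = 105.8911 degrees


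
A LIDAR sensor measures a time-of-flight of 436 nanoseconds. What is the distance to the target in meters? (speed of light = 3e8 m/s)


tof = 436 ns = 4.36e-07 s
dist = c * tof / 2
= 3e8 * 4.36e-07 / 2
= 65.4 m


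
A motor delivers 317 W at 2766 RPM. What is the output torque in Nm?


omega = 2766 * 2*pi/60 = 289.6548 rad/s
tau = P / omega = 317 / 289.6548
= 1.0944 Nm


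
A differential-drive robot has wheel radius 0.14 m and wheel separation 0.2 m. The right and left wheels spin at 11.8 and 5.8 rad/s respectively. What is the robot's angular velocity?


vR = r*wR = 0.14*11.8 = 1.652 m/s
vL = r*wL = 0.14*5.8 = 0.812 m/s
v = (vR+vL)/2 = 1.232 m/s
omega = (vR-vL)/L = 4.2 rad/s
angular velocity = 4.2 rad/s


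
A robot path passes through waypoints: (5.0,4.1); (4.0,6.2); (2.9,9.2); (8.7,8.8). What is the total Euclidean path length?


Segment lengths:
  seg1 = sqrt((-1.0)^2 + (2.1)^2) = 2.3259
  seg2 = sqrt((-1.1)^2 + (3.0)^2) = 3.1953
  seg3 = sqrt((5.8)^2 + (-0.4)^2) = 5.8138
Total = 11.335


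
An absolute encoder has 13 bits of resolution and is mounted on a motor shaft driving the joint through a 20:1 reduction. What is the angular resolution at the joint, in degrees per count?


counts = 2^13 = 8192
effective counts at joint = 8192 * 20 = 163840
resolution = 360 / 163840
= 0.0022 deg/count


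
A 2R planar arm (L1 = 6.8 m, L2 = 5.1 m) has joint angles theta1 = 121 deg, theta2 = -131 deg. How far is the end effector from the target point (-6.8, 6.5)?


End effector via forward kinematics:
x = L1*cos(t1) + L2*cos(t1+t2) = 1.5203
y = L1*sin(t1) + L2*sin(t1+t2) = 4.9431
Distance to target:
d = sqrt((-6.8 - 1.5203)^2 + (6.5 - 4.9431)^2)
= sqrt(69.2267 + 2.4238)
= 8.4647 m


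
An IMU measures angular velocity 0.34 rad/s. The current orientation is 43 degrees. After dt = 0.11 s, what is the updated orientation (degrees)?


delta_theta = w * dt = 0.34 * 0.11 = 0.0374 rad
= 2.1429 deg
theta_new = 43 + 2.1429 = 45.1429 deg


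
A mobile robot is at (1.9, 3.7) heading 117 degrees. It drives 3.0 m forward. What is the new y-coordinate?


y_new = y0 + d*sin(theta)
= 3.7 + 3.0*sin(117)
= 3.7 + 2.673
= 6.373


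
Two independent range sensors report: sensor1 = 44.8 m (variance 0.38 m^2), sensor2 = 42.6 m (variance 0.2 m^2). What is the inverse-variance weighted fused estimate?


w1 = (1/var1) / (1/var1 + 1/var2)
   = 2.6316 / (2.6316 + 5.0) = 0.3448
w2 = 1 - w1 = 0.6552
fused = w1*s1 + w2*s2 = 15.4483 + 27.9103
= 43.3586 m


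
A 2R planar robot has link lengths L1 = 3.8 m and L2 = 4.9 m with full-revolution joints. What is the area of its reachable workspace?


r_max = L1 + L2 = 8.7 m
r_min = |L1 - L2| = 1.1 m
Area = pi*(r_max^2 - r_min^2)
= pi*(75.69 - 1.21)
= pi * 74.48
= 233.9858 m^2


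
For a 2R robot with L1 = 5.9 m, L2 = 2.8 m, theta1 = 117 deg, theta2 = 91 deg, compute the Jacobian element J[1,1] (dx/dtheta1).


J[1,1] = -L1*sin(t1) - L2*sin(t1+t2)
= -5.9*sin(117) - 2.8*sin(208)
= -3.9424


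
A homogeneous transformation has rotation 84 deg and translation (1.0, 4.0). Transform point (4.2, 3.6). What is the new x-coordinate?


x' = cos(theta)*px - sin(theta)*py + tx
= 0.1045*4.2 - 0.9945*3.6 + 1.0
= -2.1413


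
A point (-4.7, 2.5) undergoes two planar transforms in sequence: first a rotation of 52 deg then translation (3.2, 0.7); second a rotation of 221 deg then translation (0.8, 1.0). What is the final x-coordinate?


After transform 1:
x1 = cos(52)*-4.7 - sin(52)*2.5 + 3.2 = -1.6636
y1 = sin(52)*-4.7 + cos(52)*2.5 + 0.7 = -1.4645
After transform 2:
x2 = cos(221)*-1.6636 - sin(221)*-1.4645 + 0.8
= 1.0948


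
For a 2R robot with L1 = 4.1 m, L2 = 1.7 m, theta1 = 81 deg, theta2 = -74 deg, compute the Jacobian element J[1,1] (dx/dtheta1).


J[1,1] = -L1*sin(t1) - L2*sin(t1+t2)
= -4.1*sin(81) - 1.7*sin(7)
= -4.2567


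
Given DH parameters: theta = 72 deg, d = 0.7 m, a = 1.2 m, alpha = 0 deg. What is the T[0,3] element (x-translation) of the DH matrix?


T[0,3] = a * cos(theta)
= 1.2 * cos(72 deg)
= 1.2 * 0.309
= 0.3708


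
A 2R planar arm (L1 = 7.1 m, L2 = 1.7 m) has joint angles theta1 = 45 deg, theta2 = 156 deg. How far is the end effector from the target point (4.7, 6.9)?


End effector via forward kinematics:
x = L1*cos(t1) + L2*cos(t1+t2) = 3.4334
y = L1*sin(t1) + L2*sin(t1+t2) = 4.4112
Distance to target:
d = sqrt((4.7 - 3.4334)^2 + (6.9 - 4.4112)^2)
= sqrt(1.6043 + 6.194)
= 2.7925 m


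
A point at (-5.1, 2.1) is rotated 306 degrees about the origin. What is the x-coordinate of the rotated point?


x' = x*cos(theta) - y*sin(theta)
cos(306 deg) = 0.5878, sin(306 deg) = -0.809
x' = -5.1 * 0.5878 - 2.1 * -0.809
= -2.9977 - -1.6989
= -1.2988


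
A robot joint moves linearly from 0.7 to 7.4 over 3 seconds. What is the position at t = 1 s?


s = t/T = 1/3 = 0.3333
p(t) = p0 + (pf-p0)*s
= 0.7 + (7.4 - 0.7) * 0.3333
= 2.9333


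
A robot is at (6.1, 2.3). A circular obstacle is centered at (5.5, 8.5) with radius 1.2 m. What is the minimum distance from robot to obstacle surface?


center_dist = sqrt((6.1-5.5)^2 + (2.3-8.5)^2)
= sqrt(0.36 + 38.44)
= 6.229
min_dist = center_dist - radius = 6.229 - 1.2 = 5.029 m


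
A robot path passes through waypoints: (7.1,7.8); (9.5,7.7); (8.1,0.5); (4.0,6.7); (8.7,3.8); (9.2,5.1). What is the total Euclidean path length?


Segment lengths:
  seg1 = sqrt((2.4)^2 + (-0.1)^2) = 2.4021
  seg2 = sqrt((-1.4)^2 + (-7.2)^2) = 7.3348
  seg3 = sqrt((-4.1)^2 + (6.2)^2) = 7.433
  seg4 = sqrt((4.7)^2 + (-2.9)^2) = 5.5227
  seg5 = sqrt((0.5)^2 + (1.3)^2) = 1.3928
Total = 24.0855


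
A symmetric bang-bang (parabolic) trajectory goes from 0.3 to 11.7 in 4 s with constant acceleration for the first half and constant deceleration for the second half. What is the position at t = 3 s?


Symmetric rest-to-rest: each phase covers (pf-p0)/2 in time T/2. 0.5*a*(T/2)^2 = (pf-p0)/2 => a = 4*(pf-p0)/T^2
a = 4*(11.7-0.3)/4^2 = 2.85
t = 3 is in the deceleration phase (t > T/2).
p = pf - 0.5*a*(T-t)^2 = 11.7 - 0.5*2.85*1^2
= 10.275


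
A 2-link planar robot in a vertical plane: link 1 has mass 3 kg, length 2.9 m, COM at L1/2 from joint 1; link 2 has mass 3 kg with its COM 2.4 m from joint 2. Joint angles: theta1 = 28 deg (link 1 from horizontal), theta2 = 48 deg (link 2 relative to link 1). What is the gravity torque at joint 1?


Horizontal distance from joint 1 to link-1 COM:
  x_c1 = (L1/2)*cos(t1) = 1.45 * 0.8829 = 1.2803 m
Horizontal distance from joint 1 to link-2 COM:
  x_c2 = L1*cos(t1) + Lc2*cos(t1+t2)
       = 2.9*0.8829 + 2.4*0.2419 = 3.1412 m
tau1 = m1*g*x_c1 + m2*g*x_c2
     = 3*9.81*1.2803 + 3*9.81*3.1412
     = 37.6785 + 92.4444
     = 130.1228 Nm


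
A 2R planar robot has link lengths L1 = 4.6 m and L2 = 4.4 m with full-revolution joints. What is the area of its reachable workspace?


r_max = L1 + L2 = 9.0 m
r_min = |L1 - L2| = 0.2 m
Area = pi*(r_max^2 - r_min^2)
= pi*(81.0 - 0.04)
= pi * 80.96
= 254.3433 m^2


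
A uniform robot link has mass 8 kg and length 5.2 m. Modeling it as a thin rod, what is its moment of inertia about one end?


I = (1/3) * m * L^2
= (1/3) * 8 * 5.2^2
= 0.333333 * 8 * 27.04
= 72.1067 kg*m^2


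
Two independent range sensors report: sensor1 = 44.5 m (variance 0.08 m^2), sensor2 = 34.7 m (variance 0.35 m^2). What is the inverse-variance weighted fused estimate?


w1 = (1/var1) / (1/var1 + 1/var2)
   = 12.5 / (12.5 + 2.8571) = 0.814
w2 = 1 - w1 = 0.186
fused = w1*s1 + w2*s2 = 36.2209 + 6.4558
= 42.6767 m


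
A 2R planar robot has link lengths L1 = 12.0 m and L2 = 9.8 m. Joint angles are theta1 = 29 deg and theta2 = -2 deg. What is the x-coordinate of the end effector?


Convert angles to radians: theta1 = 0.5061, theta2 = -0.0349
x = L1*cos(theta1) + L2*cos(theta1+theta2)
x = 10.4954 + 8.7319
x = 19.2273


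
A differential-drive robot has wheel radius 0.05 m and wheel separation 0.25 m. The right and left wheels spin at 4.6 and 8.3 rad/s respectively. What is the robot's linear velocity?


vR = r*wR = 0.05*4.6 = 0.23 m/s
vL = r*wL = 0.05*8.3 = 0.415 m/s
v = (vR+vL)/2 = 0.3225 m/s
omega = (vR-vL)/L = -0.74 rad/s
linear velocity = 0.3225 m/s


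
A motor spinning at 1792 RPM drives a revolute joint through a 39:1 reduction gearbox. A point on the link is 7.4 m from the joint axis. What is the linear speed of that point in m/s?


omega_motor = 1792 * 2*pi/60 = 187.6578 rad/s
omega_joint = omega_motor / 39 = 4.8117 rad/s
v = omega_joint * r = 4.8117 * 7.4
= 35.6069 m/s


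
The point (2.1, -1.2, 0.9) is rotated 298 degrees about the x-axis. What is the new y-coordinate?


Rotation about x-axis: y' = y*cos(theta) - z*sin(theta)
= -1.2 * 0.4695 - 0.9 * -0.8829
= 0.2313


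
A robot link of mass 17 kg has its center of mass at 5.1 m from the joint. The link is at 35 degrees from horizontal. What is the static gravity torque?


tau = m*g*L*cos(angle)
= 17 * 9.81 * 5.1 * cos(35 deg)
= 17 * 9.81 * 5.1 * 0.8192
= 696.7109 Nm


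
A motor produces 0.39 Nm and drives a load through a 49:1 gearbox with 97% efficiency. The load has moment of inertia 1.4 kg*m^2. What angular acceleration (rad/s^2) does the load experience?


tau_out = tau_motor * N * eta
= 0.39 * 49 * 0.97 = 18.5367 Nm
alpha = tau_out / I = 18.5367 / 1.4
= 13.2405 rad/s^2


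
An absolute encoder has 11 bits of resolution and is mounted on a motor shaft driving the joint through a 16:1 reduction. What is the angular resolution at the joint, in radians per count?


counts = 2^11 = 2048
effective counts at joint = 2048 * 16 = 32768
resolution = 2*pi / 32768
= 1.9175e-04 rad/count


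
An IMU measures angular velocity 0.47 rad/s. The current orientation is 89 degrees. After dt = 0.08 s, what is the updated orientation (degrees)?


delta_theta = w * dt = 0.47 * 0.08 = 0.0376 rad
= 2.1543 deg
theta_new = 89 + 2.1543 = 91.1543 deg


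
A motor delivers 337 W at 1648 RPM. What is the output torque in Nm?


omega = 1648 * 2*pi/60 = 172.5782 rad/s
tau = P / omega = 337 / 172.5782
= 1.9527 Nm


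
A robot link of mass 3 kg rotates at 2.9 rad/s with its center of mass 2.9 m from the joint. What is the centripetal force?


F = m * omega^2 * r
= 3 * 2.9^2 * 2.9
= 3 * 8.41 * 2.9
= 73.167 N


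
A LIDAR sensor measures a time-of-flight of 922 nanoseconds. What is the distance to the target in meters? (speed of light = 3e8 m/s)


tof = 922 ns = 9.22e-07 s
dist = c * tof / 2
= 3e8 * 9.22e-07 / 2
= 138.3 m


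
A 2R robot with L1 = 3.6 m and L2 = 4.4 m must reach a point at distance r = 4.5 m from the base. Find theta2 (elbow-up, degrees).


cos(theta2) = (r^2 - L1^2 - L2^2) / (2*L1*L2)
cos(theta2) = (20.25 - 12.96 - 19.36) / 31.68
cos(theta2) = -0.380997
theta2 = 112.3955 degrees


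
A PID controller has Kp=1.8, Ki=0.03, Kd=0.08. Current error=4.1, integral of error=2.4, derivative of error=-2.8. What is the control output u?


u = Kp*e + Ki*int(e) + Kd*de/dt
= 1.8*4.1 + 0.03*2.4 + 0.08*(-2.8)
= 7.38 + 0.072 + -0.224
= 7.228


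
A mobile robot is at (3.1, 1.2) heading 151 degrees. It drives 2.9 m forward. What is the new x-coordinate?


x_new = x0 + d*cos(theta)
= 3.1 + 2.9*cos(151)
= 3.1 + -2.5364
= 0.5636


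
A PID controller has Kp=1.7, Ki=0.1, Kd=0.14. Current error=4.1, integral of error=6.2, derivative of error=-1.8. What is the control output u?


u = Kp*e + Ki*int(e) + Kd*de/dt
= 1.7*4.1 + 0.1*6.2 + 0.14*(-1.8)
= 6.97 + 0.62 + -0.252
= 7.338


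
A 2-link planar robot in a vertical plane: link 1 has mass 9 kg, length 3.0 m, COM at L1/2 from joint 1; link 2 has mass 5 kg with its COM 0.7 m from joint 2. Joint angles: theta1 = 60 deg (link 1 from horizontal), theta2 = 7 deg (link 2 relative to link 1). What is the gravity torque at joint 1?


Horizontal distance from joint 1 to link-1 COM:
  x_c1 = (L1/2)*cos(t1) = 1.5 * 0.5 = 0.75 m
Horizontal distance from joint 1 to link-2 COM:
  x_c2 = L1*cos(t1) + Lc2*cos(t1+t2)
       = 3.0*0.5 + 0.7*0.3907 = 1.7735 m
tau1 = m1*g*x_c1 + m2*g*x_c2
     = 9*9.81*0.75 + 5*9.81*1.7735
     = 66.2175 + 86.9908
     = 153.2083 Nm


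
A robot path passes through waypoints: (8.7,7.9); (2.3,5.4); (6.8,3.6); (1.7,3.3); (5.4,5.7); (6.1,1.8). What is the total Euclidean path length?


Segment lengths:
  seg1 = sqrt((-6.4)^2 + (-2.5)^2) = 6.871
  seg2 = sqrt((4.5)^2 + (-1.8)^2) = 4.8466
  seg3 = sqrt((-5.1)^2 + (-0.3)^2) = 5.1088
  seg4 = sqrt((3.7)^2 + (2.4)^2) = 4.4102
  seg5 = sqrt((0.7)^2 + (-3.9)^2) = 3.9623
Total = 25.199


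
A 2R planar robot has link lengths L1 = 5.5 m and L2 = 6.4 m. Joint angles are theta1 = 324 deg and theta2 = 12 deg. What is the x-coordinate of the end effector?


Convert angles to radians: theta1 = 5.6549, theta2 = 0.2094
x = L1*cos(theta1) + L2*cos(theta1+theta2)
x = 4.4496 + 5.8467
x = 10.2963


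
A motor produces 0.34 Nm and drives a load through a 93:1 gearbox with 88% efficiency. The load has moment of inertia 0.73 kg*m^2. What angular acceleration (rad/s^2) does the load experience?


tau_out = tau_motor * N * eta
= 0.34 * 93 * 0.88 = 27.8256 Nm
alpha = tau_out / I = 27.8256 / 0.73
= 38.1173 rad/s^2


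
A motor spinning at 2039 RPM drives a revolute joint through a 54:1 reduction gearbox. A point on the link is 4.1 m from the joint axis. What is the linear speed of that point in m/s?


omega_motor = 2039 * 2*pi/60 = 213.5236 rad/s
omega_joint = omega_motor / 54 = 3.9541 rad/s
v = omega_joint * r = 3.9541 * 4.1
= 16.212 m/s


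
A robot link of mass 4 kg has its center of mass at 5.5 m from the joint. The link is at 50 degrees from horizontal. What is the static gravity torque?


tau = m*g*L*cos(angle)
= 4 * 9.81 * 5.5 * cos(50 deg)
= 4 * 9.81 * 5.5 * 0.6428
= 138.7264 Nm


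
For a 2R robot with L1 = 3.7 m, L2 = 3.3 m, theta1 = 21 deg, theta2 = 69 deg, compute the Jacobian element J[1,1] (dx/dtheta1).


J[1,1] = -L1*sin(t1) - L2*sin(t1+t2)
= -3.7*sin(21) - 3.3*sin(90)
= -4.626


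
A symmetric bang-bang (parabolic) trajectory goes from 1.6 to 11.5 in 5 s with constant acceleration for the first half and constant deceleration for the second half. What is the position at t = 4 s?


Symmetric rest-to-rest: each phase covers (pf-p0)/2 in time T/2. 0.5*a*(T/2)^2 = (pf-p0)/2 => a = 4*(pf-p0)/T^2
a = 4*(11.5-1.6)/5^2 = 1.584
t = 4 is in the deceleration phase (t > T/2).
p = pf - 0.5*a*(T-t)^2 = 11.5 - 0.5*1.584*1^2
= 10.708


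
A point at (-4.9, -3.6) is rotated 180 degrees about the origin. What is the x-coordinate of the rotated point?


x' = x*cos(theta) - y*sin(theta)
cos(180 deg) = -1.0, sin(180 deg) = 0.0
x' = -4.9 * -1.0 - -3.6 * 0.0
= 4.9 - -0.0
= 4.9


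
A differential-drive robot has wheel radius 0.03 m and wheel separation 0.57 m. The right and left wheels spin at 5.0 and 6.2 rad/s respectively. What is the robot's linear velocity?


vR = r*wR = 0.03*5.0 = 0.15 m/s
vL = r*wL = 0.03*6.2 = 0.186 m/s
v = (vR+vL)/2 = 0.168 m/s
omega = (vR-vL)/L = -0.0632 rad/s
linear velocity = 0.168 m/s


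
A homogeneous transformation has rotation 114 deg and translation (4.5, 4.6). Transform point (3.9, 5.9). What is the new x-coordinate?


x' = cos(theta)*px - sin(theta)*py + tx
= -0.4067*3.9 - 0.9135*5.9 + 4.5
= -2.4762


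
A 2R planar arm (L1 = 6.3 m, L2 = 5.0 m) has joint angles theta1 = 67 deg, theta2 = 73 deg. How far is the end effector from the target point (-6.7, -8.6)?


End effector via forward kinematics:
x = L1*cos(t1) + L2*cos(t1+t2) = -1.3686
y = L1*sin(t1) + L2*sin(t1+t2) = 9.0131
Distance to target:
d = sqrt((-6.7 - -1.3686)^2 + (-8.6 - 9.0131)^2)
= sqrt(28.4237 + 310.2219)
= 18.4023 m


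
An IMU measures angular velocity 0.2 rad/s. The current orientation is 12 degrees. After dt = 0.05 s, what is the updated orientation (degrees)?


delta_theta = w * dt = 0.2 * 0.05 = 0.01 rad
= 0.573 deg
theta_new = 12 + 0.573 = 12.573 deg


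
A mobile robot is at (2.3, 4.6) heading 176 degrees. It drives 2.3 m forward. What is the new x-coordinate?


x_new = x0 + d*cos(theta)
= 2.3 + 2.3*cos(176)
= 2.3 + -2.2944
= 0.0056


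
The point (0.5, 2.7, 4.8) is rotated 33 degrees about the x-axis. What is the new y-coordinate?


Rotation about x-axis: y' = y*cos(theta) - z*sin(theta)
= 2.7 * 0.8387 - 4.8 * 0.5446
= -0.3499


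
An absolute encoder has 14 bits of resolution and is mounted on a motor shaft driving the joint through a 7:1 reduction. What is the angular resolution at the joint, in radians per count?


counts = 2^14 = 16384
effective counts at joint = 16384 * 7 = 114688
resolution = 2*pi / 114688
= 5.4785e-05 rad/count


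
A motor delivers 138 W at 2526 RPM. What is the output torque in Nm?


omega = 2526 * 2*pi/60 = 264.5221 rad/s
tau = P / omega = 138 / 264.5221
= 0.5217 Nm


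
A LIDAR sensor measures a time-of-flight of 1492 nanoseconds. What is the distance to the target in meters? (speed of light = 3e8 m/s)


tof = 1492 ns = 1.492e-06 s
dist = c * tof / 2
= 3e8 * 1.492e-06 / 2
= 223.8 m


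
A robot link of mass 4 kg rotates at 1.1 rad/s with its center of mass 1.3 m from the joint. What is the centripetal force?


F = m * omega^2 * r
= 4 * 1.1^2 * 1.3
= 4 * 1.21 * 1.3
= 6.292 N


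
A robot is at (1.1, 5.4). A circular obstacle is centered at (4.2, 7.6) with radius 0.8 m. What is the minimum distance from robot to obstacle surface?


center_dist = sqrt((1.1-4.2)^2 + (5.4-7.6)^2)
= sqrt(9.61 + 4.84)
= 3.8013
min_dist = center_dist - radius = 3.8013 - 0.8 = 3.0013 m


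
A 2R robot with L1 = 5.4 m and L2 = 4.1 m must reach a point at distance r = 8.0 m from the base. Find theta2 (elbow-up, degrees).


cos(theta2) = (r^2 - L1^2 - L2^2) / (2*L1*L2)
cos(theta2) = (64.0 - 29.16 - 16.81) / 44.28
cos(theta2) = 0.407182
theta2 = 65.9721 degrees


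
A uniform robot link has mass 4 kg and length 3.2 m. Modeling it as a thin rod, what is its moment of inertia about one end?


I = (1/3) * m * L^2
= (1/3) * 4 * 3.2^2
= 0.333333 * 4 * 10.24
= 13.6533 kg*m^2


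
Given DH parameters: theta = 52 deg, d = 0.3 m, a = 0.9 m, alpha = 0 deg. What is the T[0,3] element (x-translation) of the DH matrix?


T[0,3] = a * cos(theta)
= 0.9 * cos(52 deg)
= 0.9 * 0.6157
= 0.5541


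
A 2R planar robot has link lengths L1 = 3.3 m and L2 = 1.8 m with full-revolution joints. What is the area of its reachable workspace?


r_max = L1 + L2 = 5.1 m
r_min = |L1 - L2| = 1.5 m
Area = pi*(r_max^2 - r_min^2)
= pi*(26.01 - 2.25)
= pi * 23.76
= 74.6442 m^2


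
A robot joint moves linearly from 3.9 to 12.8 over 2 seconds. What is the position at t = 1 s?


s = t/T = 1/2 = 0.5
p(t) = p0 + (pf-p0)*s
= 3.9 + (12.8 - 3.9) * 0.5
= 8.35


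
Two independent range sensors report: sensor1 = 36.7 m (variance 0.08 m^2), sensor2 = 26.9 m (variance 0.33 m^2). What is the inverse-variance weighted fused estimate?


w1 = (1/var1) / (1/var1 + 1/var2)
   = 12.5 / (12.5 + 3.0303) = 0.8049
w2 = 1 - w1 = 0.1951
fused = w1*s1 + w2*s2 = 29.539 + 5.2488
= 34.7878 m


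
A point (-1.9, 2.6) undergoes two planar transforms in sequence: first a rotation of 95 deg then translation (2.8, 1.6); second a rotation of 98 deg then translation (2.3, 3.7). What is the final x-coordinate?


After transform 1:
x1 = cos(95)*-1.9 - sin(95)*2.6 + 2.8 = 0.3755
y1 = sin(95)*-1.9 + cos(95)*2.6 + 1.6 = -0.5194
After transform 2:
x2 = cos(98)*0.3755 - sin(98)*-0.5194 + 2.3
= 2.7621


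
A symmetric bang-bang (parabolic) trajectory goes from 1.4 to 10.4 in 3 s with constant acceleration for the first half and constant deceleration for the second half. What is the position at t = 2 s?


Symmetric rest-to-rest: each phase covers (pf-p0)/2 in time T/2. 0.5*a*(T/2)^2 = (pf-p0)/2 => a = 4*(pf-p0)/T^2
a = 4*(10.4-1.4)/3^2 = 4.0
t = 2 is in the deceleration phase (t > T/2).
p = pf - 0.5*a*(T-t)^2 = 10.4 - 0.5*4.0*1^2
= 8.4


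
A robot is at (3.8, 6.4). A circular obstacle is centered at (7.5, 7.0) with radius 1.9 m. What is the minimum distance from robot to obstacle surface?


center_dist = sqrt((3.8-7.5)^2 + (6.4-7.0)^2)
= sqrt(13.69 + 0.36)
= 3.7483
min_dist = center_dist - radius = 3.7483 - 1.9 = 1.8483 m


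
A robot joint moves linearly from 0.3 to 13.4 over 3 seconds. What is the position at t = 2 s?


s = t/T = 2/3 = 0.6667
p(t) = p0 + (pf-p0)*s
= 0.3 + (13.4 - 0.3) * 0.6667
= 9.0333


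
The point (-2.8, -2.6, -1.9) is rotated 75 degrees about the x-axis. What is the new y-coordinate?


Rotation about x-axis: y' = y*cos(theta) - z*sin(theta)
= -2.6 * 0.2588 - -1.9 * 0.9659
= 1.1623


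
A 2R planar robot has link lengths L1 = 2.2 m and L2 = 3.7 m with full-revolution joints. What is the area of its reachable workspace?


r_max = L1 + L2 = 5.9 m
r_min = |L1 - L2| = 1.5 m
Area = pi*(r_max^2 - r_min^2)
= pi*(34.81 - 2.25)
= pi * 32.56
= 102.2903 m^2


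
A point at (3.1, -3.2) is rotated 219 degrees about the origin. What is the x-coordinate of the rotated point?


x' = x*cos(theta) - y*sin(theta)
cos(219 deg) = -0.7771, sin(219 deg) = -0.6293
x' = 3.1 * -0.7771 - -3.2 * -0.6293
= -2.4092 - 2.0138
= -4.423


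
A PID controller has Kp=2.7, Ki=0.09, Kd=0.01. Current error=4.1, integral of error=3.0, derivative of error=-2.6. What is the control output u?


u = Kp*e + Ki*int(e) + Kd*de/dt
= 2.7*4.1 + 0.09*3.0 + 0.01*(-2.6)
= 11.07 + 0.27 + -0.026
= 11.314


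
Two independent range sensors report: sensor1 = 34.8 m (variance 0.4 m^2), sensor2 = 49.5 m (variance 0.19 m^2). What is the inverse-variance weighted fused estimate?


w1 = (1/var1) / (1/var1 + 1/var2)
   = 2.5 / (2.5 + 5.2632) = 0.322
w2 = 1 - w1 = 0.678
fused = w1*s1 + w2*s2 = 11.2068 + 33.5593
= 44.7661 m


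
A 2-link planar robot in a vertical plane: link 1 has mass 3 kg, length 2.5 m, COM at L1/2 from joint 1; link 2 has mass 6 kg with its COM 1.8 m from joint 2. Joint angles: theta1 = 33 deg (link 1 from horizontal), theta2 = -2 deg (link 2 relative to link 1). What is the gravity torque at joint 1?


Horizontal distance from joint 1 to link-1 COM:
  x_c1 = (L1/2)*cos(t1) = 1.25 * 0.8387 = 1.0483 m
Horizontal distance from joint 1 to link-2 COM:
  x_c2 = L1*cos(t1) + Lc2*cos(t1+t2)
       = 2.5*0.8387 + 1.8*0.8572 = 3.6396 m
tau1 = m1*g*x_c1 + m2*g*x_c2
     = 3*9.81*1.0483 + 6*9.81*3.6396
     = 30.8526 + 214.2255
     = 245.0781 Nm
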